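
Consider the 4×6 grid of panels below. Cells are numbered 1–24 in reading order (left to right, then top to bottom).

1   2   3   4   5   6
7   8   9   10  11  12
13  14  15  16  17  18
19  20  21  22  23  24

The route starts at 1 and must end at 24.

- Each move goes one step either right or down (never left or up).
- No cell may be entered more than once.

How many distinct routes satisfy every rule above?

56

A right/down-only route from 1 to 24 makes exactly 3 down-moves and 5 right-moves in some order.
With no other constraints that would be C(8,3) = 56 routes.
That gives 56 routes.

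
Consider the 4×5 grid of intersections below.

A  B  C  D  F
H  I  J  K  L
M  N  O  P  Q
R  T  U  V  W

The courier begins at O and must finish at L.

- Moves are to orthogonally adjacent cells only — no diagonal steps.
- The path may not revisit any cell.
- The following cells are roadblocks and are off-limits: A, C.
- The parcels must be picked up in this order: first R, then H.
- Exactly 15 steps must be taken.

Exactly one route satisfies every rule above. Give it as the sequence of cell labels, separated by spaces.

The waypoints must appear in the order R, H, with no cell reused.
Route from O: 2× right (reaching Q), down to W, 4× left (reaching R), 2× up (reaching H), 3× right (reaching K), up to D, right to F, down to L — 15 moves in all.
Check: order respected (R at step 7, H at step 9); 15 moves as required.

O P Q W V U T R M H I J K D F L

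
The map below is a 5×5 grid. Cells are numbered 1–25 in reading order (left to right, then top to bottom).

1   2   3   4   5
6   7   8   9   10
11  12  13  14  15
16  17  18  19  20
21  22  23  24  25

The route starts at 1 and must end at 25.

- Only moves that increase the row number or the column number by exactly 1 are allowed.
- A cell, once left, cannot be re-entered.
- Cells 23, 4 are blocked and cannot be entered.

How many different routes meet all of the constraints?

A right/down-only route from 1 to 25 makes exactly 4 down-moves and 4 right-moves in some order.
With no other constraints that would be C(8,4) = 70 routes.
Subtract routes through each blocked cell (inclusion–exclusion for overlaps): − through 4: 5 − through 23: 15 → 50.
That gives 50 routes.

50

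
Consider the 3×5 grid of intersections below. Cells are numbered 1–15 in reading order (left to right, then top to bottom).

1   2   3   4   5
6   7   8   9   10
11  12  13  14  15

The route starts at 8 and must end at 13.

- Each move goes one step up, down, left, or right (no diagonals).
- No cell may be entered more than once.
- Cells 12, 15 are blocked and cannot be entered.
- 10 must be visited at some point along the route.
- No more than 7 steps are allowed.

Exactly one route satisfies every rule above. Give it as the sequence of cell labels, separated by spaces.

Any route must reach 10 and still end at 13 within 7 moves, so the order of the required stops is forced.
Route from 8: up 1 to 3, right 2 to 5, down 1 to 10, left 1 to 9, down 1 to 14, left 1 to 13 — 7 moves in all.
Check: all required cells visited; 7 ≤ 7 moves.

8 3 4 5 10 9 14 13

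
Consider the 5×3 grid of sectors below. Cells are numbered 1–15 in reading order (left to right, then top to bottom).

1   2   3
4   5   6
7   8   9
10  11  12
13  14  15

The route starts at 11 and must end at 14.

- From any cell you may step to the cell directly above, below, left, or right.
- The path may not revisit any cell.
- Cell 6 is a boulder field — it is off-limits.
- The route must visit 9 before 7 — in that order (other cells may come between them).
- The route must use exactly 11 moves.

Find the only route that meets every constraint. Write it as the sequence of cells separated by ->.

11 -> 12 -> 9 -> 8 -> 5 -> 2 -> 1 -> 4 -> 7 -> 10 -> 13 -> 14

The waypoints must appear in the order 9, 7, with no cell reused.
Route from 11: right 1 to 12, up 1 to 9, left 1 to 8, up 2 to 2, left 1 to 1, down 4 to 13, right 1 to 14 — 11 moves in all.
Check: order respected (9 at step 2, 7 at step 8); 11 moves as required.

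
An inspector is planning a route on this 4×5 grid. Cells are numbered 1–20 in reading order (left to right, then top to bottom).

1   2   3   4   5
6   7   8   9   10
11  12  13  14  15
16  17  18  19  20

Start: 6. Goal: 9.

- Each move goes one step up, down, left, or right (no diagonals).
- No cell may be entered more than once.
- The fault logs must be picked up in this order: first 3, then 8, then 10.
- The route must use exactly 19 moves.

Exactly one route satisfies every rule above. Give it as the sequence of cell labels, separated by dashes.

6 - 1 - 2 - 3 - 8 - 7 - 12 - 11 - 16 - 17 - 18 - 13 - 14 - 19 - 20 - 15 - 10 - 5 - 4 - 9

The waypoints must appear in the order 3, 8, 10, with no cell reused.
Route from 6: up 1 to 1, right 2 to 3, down 1 to 8, left 1 to 7, down 1 to 12, left 1 to 11, down 1 to 16, right 2 to 18, up 1 to 13, right 1 to 14, down 1 to 19, right 1 to 20, up 3 to 5, left 1 to 4, down 1 to 9 — 19 moves in all.
Check: order respected (3 at step 3, 8 at step 4, 10 at step 16); 19 moves as required.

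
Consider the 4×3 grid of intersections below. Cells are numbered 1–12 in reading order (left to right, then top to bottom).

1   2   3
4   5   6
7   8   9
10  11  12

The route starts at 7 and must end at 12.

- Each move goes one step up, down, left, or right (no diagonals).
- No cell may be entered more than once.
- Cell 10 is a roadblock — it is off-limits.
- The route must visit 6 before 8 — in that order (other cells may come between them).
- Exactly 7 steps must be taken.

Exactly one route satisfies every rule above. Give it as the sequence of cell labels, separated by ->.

7 -> 4 -> 5 -> 6 -> 9 -> 8 -> 11 -> 12

The waypoints must appear in the order 6, 8, with no cell reused.
Route from 7: up 1 to 4, right 2 to 6, down 1 to 9, left 1 to 8, down 1 to 11, right 1 to 12 — 7 moves in all.
Check: order respected (6 at step 3, 8 at step 5); 7 moves as required.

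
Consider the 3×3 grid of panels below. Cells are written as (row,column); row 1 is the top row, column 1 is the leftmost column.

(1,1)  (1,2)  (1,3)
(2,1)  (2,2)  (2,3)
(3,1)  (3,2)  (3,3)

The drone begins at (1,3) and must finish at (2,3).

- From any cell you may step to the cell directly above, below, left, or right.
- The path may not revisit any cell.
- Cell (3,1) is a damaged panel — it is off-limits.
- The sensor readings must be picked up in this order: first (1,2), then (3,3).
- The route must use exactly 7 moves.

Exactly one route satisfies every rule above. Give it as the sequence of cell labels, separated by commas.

(1,3), (1,2), (1,1), (2,1), (2,2), (3,2), (3,3), (2,3)

The waypoints must appear in the order (1,2), (3,3), with no cell reused.
Route from (1,3): left 2 to (1,1), down 1 to (2,1), right 1 to (2,2), down 1 to (3,2), right 1 to (3,3), up 1 to (2,3) — 7 moves in all.
Check: order respected ((1,2) at step 1, (3,3) at step 6); 7 moves as required.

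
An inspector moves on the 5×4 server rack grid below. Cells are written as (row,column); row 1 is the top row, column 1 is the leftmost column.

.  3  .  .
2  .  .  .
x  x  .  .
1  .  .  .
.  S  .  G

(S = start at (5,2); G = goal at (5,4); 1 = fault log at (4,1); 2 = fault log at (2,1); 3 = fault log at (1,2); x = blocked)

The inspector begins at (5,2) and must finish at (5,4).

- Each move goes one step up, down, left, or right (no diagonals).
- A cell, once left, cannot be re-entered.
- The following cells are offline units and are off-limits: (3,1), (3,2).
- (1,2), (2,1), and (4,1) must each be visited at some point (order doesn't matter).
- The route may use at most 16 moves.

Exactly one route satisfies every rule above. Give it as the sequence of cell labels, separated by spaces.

Any route must reach (1,2), (2,1), and (4,1) and still end at (5,4) within 16 moves, so the order of the required stops is forced.
Route from (5,2): left to (5,1), up to (4,1), 2× right (reaching (4,3)), 2× up (reaching (2,3)), 2× left (reaching (2,1)), up to (1,1), 3× right (reaching (1,4)), 4× down (reaching (5,4)) — 16 moves in all.
Check: all required cells visited; 16 ≤ 16 moves.

(5,2) (5,1) (4,1) (4,2) (4,3) (3,3) (2,3) (2,2) (2,1) (1,1) (1,2) (1,3) (1,4) (2,4) (3,4) (4,4) (5,4)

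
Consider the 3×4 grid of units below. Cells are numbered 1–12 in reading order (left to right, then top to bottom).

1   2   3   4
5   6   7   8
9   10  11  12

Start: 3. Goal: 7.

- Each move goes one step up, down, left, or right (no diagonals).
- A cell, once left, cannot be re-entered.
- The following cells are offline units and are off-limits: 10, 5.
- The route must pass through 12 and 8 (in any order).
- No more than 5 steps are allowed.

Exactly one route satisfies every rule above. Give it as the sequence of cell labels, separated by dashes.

Any route must reach 12 and 8 and still end at 7 within 5 moves, so the order of the required stops is forced.
Route from 3: right to 4, 2× down (reaching 12), left to 11, up to 7 — 5 moves in all.
Check: all required cells visited; 5 ≤ 5 moves.

3 - 4 - 8 - 12 - 11 - 7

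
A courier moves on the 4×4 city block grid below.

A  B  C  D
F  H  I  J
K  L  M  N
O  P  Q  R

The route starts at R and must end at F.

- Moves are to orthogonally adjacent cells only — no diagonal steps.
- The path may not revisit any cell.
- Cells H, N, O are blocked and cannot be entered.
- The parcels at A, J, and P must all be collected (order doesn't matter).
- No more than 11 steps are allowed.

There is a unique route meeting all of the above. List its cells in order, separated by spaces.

R Q P L M I J D C B A F

The 11-move cap with required stops at A, J, P leaves no slack for detours.
Route from R: left 2 to P, up 1 to L, right 1 to M, up 1 to I, right 1 to J, up 1 to D, left 3 to A, down 1 to F — 11 moves in all.
Check: all required cells visited; 11 ≤ 11 moves.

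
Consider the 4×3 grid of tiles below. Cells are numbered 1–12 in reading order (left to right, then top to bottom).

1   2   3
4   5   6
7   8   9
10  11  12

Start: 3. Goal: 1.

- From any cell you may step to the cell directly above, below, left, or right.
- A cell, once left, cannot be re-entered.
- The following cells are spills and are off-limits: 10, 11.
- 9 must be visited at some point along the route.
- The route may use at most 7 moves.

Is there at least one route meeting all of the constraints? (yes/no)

yes

One route that works: 3 → 6 → 9 → 8 → 5 → 2 → 1.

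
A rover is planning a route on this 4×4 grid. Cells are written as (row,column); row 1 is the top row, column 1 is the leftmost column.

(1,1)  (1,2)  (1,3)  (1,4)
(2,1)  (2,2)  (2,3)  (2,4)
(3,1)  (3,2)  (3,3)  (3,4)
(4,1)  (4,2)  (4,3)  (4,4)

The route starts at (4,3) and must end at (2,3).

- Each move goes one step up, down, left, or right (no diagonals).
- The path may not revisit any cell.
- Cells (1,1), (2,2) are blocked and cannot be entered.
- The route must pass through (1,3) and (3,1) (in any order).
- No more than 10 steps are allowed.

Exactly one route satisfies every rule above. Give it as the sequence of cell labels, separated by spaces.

The budget equals the shortest possible length, so every move has to be on a shortest route through the required cells.
Route from (4,3): 2× left (reaching (4,1)), up to (3,1), 3× right (reaching (3,4)), 2× up (reaching (1,4)), left to (1,3), down to (2,3) — 10 moves in all.
Check: all required cells visited; 10 ≤ 10 moves.

(4,3) (4,2) (4,1) (3,1) (3,2) (3,3) (3,4) (2,4) (1,4) (1,3) (2,3)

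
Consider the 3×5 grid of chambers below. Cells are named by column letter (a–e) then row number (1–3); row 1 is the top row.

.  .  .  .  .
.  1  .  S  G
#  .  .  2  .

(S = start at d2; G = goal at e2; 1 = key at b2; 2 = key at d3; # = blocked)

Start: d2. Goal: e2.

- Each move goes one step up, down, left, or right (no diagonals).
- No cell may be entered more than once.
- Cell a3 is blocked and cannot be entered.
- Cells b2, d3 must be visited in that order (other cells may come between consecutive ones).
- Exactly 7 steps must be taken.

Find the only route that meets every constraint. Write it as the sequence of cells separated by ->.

d2 -> c2 -> b2 -> b3 -> c3 -> d3 -> e3 -> e2

The waypoints must appear in the order b2, d3, with no cell reused.
Route from d2: 2× left (reaching b2), down to b3, 3× right (reaching e3), up to e2 — 7 moves in all.
Check: order respected (1 at step 2, 2 at step 5); 7 moves as required.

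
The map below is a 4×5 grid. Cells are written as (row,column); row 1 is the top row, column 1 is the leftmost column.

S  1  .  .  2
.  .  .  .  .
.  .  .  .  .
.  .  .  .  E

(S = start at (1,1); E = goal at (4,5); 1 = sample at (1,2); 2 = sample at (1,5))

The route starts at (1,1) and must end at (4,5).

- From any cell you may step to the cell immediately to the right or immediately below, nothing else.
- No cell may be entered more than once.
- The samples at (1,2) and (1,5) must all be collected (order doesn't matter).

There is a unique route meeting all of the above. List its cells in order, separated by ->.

(1,1) -> (1,2) -> (1,3) -> (1,4) -> (1,5) -> (2,5) -> (3,5) -> (4,5)

Moves only go right or down, so the column and row indices never decrease.
Route from (1,1): 4× right (reaching (1,5)), 3× down (reaching (4,5)) — 7 moves in all.
Check: all required cells visited.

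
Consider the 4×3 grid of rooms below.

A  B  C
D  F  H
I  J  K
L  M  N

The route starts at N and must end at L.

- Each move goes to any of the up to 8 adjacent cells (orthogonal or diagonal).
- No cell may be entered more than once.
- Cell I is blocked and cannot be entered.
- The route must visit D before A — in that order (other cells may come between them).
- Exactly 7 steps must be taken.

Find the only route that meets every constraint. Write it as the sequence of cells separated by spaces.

N J D A F K M L

The waypoints must appear in the order D, A, with no cell reused.
Route from N: up-left 2 to D, up 1 to A, down-right 2 to K, down-left 1 to M, left 1 to L — 7 moves in all.
Check: order respected (D at step 2, A at step 3); 7 moves as required.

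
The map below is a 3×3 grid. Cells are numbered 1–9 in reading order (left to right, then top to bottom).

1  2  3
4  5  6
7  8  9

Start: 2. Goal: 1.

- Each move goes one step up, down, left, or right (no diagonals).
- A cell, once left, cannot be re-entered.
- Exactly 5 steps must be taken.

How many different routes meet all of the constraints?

2

Need simple routes of exactly 5 moves from 2 to 1 (Manhattan distance 1, so 2 moves are spent on a detour and 2 undoing it).
Enumerating: 2 5 8 7 4 1 | 2 3 6 5 4 1.
That gives 2 routes.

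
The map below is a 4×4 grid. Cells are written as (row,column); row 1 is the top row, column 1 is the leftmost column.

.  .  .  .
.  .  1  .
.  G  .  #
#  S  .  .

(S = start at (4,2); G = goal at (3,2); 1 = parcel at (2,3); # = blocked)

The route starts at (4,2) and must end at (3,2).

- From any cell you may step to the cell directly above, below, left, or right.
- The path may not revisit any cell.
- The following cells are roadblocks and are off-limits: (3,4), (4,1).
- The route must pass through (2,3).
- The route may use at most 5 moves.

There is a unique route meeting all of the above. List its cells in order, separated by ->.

(4,2) -> (4,3) -> (3,3) -> (2,3) -> (2,2) -> (3,2)

The 5-move cap with required stops at (2,3) leaves no slack for detours.
Route from (4,2): right 1 to (4,3), up 2 to (2,3), left 1 to (2,2), down 1 to (3,2) — 5 moves in all.
Check: all required cells visited; 5 ≤ 5 moves.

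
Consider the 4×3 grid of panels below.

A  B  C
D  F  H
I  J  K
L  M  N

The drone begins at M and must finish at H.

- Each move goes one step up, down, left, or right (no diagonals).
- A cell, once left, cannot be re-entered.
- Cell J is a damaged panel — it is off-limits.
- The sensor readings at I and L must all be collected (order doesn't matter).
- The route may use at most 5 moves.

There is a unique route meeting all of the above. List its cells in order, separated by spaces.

M L I D F H

Any route must reach I and L and still end at H within 5 moves, so the order of the required stops is forced.
Route from M: left 1 to L, up 2 to D, right 2 to H — 5 moves in all.
Check: all required cells visited; 5 ≤ 5 moves.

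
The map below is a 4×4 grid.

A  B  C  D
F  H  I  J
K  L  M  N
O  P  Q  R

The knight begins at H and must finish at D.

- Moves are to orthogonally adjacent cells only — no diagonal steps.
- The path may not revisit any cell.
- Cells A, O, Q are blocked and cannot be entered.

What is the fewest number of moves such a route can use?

The Manhattan distance from H to D is |2−1| + |2−4| = 3, so at least 3 moves are needed.
A route of 3 moves achieves this: H → B → C → D.
Since 3 matches the lower bound, it is optimal.

3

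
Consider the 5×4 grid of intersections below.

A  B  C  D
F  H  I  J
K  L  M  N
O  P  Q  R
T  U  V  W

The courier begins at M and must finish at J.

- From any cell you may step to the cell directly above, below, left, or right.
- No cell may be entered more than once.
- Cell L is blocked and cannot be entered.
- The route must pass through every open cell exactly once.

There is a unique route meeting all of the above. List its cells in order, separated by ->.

M -> N -> R -> W -> V -> Q -> P -> U -> T -> O -> K -> F -> A -> B -> H -> I -> C -> D -> J

Need to visit all 19 open cells exactly once, starting at M and ending at J.
Cell A has only two open neighbours (F and B), so the path must pass straight through it: one of those is the cell it's entered from and the other is where it exits.
Route from M: right to N, 2× down (reaching W), left to V, up to Q, left to P, down to U, left to T, 4× up (reaching A), right to B, down to H, right to I, up to C, right to D, down to J — 18 moves in all.
Check: all 19 open cells covered.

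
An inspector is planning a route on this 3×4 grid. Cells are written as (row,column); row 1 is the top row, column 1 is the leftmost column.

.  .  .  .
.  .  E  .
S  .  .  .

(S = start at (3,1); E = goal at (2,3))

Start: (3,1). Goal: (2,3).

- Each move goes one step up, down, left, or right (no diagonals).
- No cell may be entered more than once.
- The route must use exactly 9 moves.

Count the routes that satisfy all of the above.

Need simple routes of exactly 9 moves from (3,1) to (2,3) (Manhattan distance 3, so 3 moves are spent on a detour and 3 undoing it).
Enumerating: (3,1) (2,1) (1,1) (1,2) (2,2) (3,2) (3,3) (3,4) (2,4) (2,3) | (3,1) (2,1) (1,1) (1,2) (1,3) (1,4) (2,4) (3,4) (3,3) (2,3) | (3,1) (2,1) (2,2) (1,2) (1,3) (1,4) (2,4) (3,4) (3,3) (2,3) | (3,1) (2,1) (2,2) (3,2) (3,3) (3,4) (2,4) (1,4) (1,3) (2,3) | (3,1) (3,2) (2,2) (1,2) (1,3) (1,4) (2,4) (3,4) (3,3) (2,3) | (3,1) (3,2) (2,2) (2,1) (1,1) (1,2) (1,3) (1,4) (2,4) (2,3) | (3,1) (3,2) (3,3) (3,4) (2,4) (1,4) (1,3) (1,2) (2,2) (2,3).
That gives 7 routes.

7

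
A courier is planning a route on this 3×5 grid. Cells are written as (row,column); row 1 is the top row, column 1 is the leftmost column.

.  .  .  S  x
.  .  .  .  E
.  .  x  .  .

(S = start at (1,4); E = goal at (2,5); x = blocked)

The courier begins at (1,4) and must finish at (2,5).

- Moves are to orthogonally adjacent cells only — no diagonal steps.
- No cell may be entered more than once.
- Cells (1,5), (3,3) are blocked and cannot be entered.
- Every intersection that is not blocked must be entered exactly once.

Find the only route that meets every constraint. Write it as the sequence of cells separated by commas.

Need to visit all 13 open cells exactly once, starting at (1,4) and ending at (2,5).
Cell (3,2) has only two open neighbours ((2,2) and (3,1)), so the path must pass straight through it: one of those is the cell it's entered from and the other is where it exits.
Route from (1,4): 3× left (reaching (1,1)), 2× down (reaching (3,1)), right to (3,2), up to (2,2), 2× right (reaching (2,4)), down to (3,4), right to (3,5), up to (2,5) — 12 moves in all.
Check: all 13 open cells covered.

(1,4), (1,3), (1,2), (1,1), (2,1), (3,1), (3,2), (2,2), (2,3), (2,4), (3,4), (3,5), (2,5)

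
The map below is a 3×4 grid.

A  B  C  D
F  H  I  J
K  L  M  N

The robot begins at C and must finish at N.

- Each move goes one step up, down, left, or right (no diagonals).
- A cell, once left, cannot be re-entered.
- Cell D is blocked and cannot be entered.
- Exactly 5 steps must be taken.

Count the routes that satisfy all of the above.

Need simple routes of exactly 5 moves from C to N (Manhattan distance 3, so 1 moves are spent on a detour and 1 undoing it).
Enumerating: C I H L M N | C B H L M N | C B H I M N | C B H I J N.
That gives 4 routes.

4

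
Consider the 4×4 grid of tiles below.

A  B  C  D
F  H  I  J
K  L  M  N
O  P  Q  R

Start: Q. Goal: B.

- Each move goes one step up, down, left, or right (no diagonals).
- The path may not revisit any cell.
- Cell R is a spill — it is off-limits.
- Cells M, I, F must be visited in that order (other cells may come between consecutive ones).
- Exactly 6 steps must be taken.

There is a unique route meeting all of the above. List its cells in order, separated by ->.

The waypoints must appear in the order M, I, F, with no cell reused.
Route from Q: 2× up (reaching I), 2× left (reaching F), up to A, right to B — 6 moves in all.
Check: order respected (M at step 1, I at step 2, F at step 4); 6 moves as required.

Q -> M -> I -> H -> F -> A -> B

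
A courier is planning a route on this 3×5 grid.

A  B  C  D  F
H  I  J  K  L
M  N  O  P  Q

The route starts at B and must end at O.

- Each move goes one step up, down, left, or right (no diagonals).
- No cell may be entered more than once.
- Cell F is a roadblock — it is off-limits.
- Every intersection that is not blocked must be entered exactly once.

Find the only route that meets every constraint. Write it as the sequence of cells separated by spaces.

B A H M N I J C D K L Q P O

Need to visit all 14 open cells exactly once, starting at B and ending at O.
Cell M has only two open neighbours (H and N), so the path must pass straight through it: one of those is the cell it's entered from and the other is where it exits.
Route from B: left 1 to A, down 2 to M, right 1 to N, up 1 to I, right 1 to J, up 1 to C, right 1 to D, down 1 to K, right 1 to L, down 1 to Q, left 2 to O — 13 moves in all.
Check: all 14 open cells covered.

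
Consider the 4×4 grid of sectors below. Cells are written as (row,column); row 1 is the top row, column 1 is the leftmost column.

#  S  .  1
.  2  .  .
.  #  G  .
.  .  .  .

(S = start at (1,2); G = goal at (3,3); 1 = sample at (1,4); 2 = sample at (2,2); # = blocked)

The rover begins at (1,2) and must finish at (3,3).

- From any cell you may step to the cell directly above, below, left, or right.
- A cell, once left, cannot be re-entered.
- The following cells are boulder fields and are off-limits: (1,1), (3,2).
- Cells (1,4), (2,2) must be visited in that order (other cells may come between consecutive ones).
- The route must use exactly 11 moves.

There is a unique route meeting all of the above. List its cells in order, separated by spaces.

The waypoints must appear in the order (1,4), (2,2), with no cell reused.
Route from (1,2): right 2 to (1,4), down 1 to (2,4), left 3 to (2,1), down 2 to (4,1), right 2 to (4,3), up 1 to (3,3) — 11 moves in all.
Check: order respected (1 at step 2, 2 at step 5); 11 moves as required.

(1,2) (1,3) (1,4) (2,4) (2,3) (2,2) (2,1) (3,1) (4,1) (4,2) (4,3) (3,3)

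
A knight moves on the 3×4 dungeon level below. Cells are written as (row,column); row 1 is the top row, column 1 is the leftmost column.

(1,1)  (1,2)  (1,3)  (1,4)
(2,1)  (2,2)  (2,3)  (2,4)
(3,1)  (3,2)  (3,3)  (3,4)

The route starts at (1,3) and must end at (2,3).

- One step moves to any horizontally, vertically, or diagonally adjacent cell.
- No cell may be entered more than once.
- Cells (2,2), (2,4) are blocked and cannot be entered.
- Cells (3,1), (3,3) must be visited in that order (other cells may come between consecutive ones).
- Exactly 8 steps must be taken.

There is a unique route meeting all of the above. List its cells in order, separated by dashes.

(1,3) - (1,2) - (1,1) - (2,1) - (3,1) - (3,2) - (3,3) - (3,4) - (2,3)

The waypoints must appear in the order (3,1), (3,3), with no cell reused.
Route from (1,3): left 2 to (1,1), down 2 to (3,1), right 3 to (3,4), up-left 1 to (2,3) — 8 moves in all.
Check: order respected ((3,1) at step 4, (3,3) at step 6); 8 moves as required.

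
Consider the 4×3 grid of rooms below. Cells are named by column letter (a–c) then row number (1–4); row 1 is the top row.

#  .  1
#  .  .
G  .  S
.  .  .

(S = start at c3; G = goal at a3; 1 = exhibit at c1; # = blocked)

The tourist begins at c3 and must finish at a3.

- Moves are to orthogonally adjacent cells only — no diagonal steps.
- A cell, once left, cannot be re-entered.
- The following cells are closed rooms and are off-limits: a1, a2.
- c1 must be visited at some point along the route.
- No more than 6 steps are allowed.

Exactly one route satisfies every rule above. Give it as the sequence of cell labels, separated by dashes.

Any route must reach c1 and still end at a3 within 6 moves, so the order of the required stops is forced.
Route from c3: 2× up (reaching c1), left to b1, 2× down (reaching b3), left to a3 — 6 moves in all.
Check: all required cells visited; 6 ≤ 6 moves.

c3 - c2 - c1 - b1 - b2 - b3 - a3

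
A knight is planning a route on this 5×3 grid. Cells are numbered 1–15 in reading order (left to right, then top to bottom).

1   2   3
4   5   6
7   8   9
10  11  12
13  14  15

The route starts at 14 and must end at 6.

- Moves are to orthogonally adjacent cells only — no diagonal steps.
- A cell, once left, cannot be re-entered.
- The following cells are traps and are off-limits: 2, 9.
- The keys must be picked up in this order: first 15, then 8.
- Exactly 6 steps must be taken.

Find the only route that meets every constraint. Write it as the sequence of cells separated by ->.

The waypoints must appear in the order 15, 8, with no cell reused.
Route from 14: right to 15, up to 12, left to 11, 2× up (reaching 5), right to 6 — 6 moves in all.
Check: order respected (15 at step 1, 8 at step 4); 6 moves as required.

14 -> 15 -> 12 -> 11 -> 8 -> 5 -> 6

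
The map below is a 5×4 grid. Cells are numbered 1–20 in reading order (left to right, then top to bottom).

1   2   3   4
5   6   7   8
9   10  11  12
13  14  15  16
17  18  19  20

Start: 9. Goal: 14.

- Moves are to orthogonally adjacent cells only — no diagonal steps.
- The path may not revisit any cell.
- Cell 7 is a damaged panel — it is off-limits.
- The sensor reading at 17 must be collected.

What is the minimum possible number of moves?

4

Any route passes through 17 somewhere between 9 and 14. Summing Manhattan distances along the two legs (9 → 17 → 14) gives a lower bound of 2 + 2 = 4 moves.
A route of 4 moves achieves this: 9 → 13 → 17 → 18 → 14.
Since 4 matches the lower bound, it is optimal.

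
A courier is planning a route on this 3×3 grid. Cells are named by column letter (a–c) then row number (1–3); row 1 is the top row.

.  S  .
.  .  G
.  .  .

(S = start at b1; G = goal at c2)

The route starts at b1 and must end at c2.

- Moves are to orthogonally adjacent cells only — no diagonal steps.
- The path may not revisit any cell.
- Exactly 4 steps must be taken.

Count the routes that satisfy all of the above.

2

Need simple routes of exactly 4 moves from b1 to c2 (Manhattan distance 2, so 1 moves are spent on a detour and 1 undoing it).
Enumerating: b1 b2 b3 c3 c2 | b1 a1 a2 b2 c2.
That gives 2 routes.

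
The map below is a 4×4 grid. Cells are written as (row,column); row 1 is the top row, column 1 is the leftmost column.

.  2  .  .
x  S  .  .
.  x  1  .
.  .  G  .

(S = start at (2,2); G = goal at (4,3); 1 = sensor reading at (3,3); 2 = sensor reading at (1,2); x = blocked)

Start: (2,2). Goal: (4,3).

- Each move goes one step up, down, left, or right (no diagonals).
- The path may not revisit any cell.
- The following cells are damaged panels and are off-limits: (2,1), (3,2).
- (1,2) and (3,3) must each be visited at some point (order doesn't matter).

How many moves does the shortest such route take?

5

Any route passes through (1,2) and (3,3) in some order between (2,2) and (4,3). Summing Manhattan distances along each leg and taking the cheapest ordering ((2,2) → (1,2) → (3,3) → (4,3)) gives a lower bound of 1 + 3 + 1 = 5 moves.
A route of 5 moves achieves this: (2,2) → (1,2) → (1,3) → (2,3) → (3,3) → (4,3).
Since 5 matches the lower bound, it is optimal.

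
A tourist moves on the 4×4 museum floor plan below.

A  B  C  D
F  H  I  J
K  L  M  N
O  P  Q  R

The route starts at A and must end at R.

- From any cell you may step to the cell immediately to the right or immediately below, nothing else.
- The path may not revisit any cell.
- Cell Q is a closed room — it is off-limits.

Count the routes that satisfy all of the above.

A right/down-only route from A to R makes exactly 3 down-moves and 3 right-moves in some order.
With no other constraints that would be C(6,3) = 20 routes.
Subtract routes through each blocked cell (inclusion–exclusion for overlaps): − through Q: 10 → 10.
That gives 10 routes.

10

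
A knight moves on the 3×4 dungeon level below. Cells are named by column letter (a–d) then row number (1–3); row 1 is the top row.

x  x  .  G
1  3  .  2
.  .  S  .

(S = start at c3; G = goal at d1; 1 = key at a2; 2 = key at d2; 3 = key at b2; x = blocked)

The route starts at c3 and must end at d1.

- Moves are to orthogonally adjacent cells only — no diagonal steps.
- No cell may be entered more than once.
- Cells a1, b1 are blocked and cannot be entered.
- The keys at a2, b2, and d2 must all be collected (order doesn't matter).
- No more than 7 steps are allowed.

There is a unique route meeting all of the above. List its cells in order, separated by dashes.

The budget equals the shortest possible length, so every move has to be on a shortest route through the required cells.
Route from c3: 2× left (reaching a3), up to a2, 3× right (reaching d2), up to d1 — 7 moves in all.
Check: all required cells visited; 7 ≤ 7 moves.

c3 - b3 - a3 - a2 - b2 - c2 - d2 - d1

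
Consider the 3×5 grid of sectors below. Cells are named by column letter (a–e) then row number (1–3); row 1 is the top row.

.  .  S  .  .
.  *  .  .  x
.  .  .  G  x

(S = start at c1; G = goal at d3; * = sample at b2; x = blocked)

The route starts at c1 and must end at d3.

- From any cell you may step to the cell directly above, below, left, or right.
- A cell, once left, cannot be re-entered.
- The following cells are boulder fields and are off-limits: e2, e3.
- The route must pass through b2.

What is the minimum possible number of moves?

Any route passes through b2 somewhere between c1 and d3. Summing Manhattan distances along the two legs (c1 → b2 → d3) gives a lower bound of 2 + 3 = 5 moves.
A route of 5 moves achieves this: c1 → c2 → b2 → b3 → c3 → d3.
Since 5 matches the lower bound, it is optimal.

5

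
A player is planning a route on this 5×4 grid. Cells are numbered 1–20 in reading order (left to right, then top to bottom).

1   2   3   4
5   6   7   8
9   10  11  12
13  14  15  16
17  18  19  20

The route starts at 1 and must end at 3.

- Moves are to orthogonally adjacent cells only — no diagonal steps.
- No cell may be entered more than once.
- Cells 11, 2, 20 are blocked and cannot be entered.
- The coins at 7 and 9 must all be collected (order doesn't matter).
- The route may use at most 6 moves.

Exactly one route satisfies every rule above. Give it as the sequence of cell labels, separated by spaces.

The budget equals the shortest possible length, so every move has to be on a shortest route through the required cells.
Route from 1: 2× down (reaching 9), right to 10, up to 6, right to 7, up to 3 — 6 moves in all.
Check: all required cells visited; 6 ≤ 6 moves.

1 5 9 10 6 7 3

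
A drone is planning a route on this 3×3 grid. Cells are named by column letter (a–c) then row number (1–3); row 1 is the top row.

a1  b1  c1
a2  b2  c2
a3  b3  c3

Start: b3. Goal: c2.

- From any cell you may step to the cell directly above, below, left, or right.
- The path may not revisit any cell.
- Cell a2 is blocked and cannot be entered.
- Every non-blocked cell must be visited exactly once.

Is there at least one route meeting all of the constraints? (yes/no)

no

Cell a1 has only one open neighbour but is neither the start nor the goal, so a Hamiltonian route would have to both enter and leave it through the same neighbour — impossible without revisiting.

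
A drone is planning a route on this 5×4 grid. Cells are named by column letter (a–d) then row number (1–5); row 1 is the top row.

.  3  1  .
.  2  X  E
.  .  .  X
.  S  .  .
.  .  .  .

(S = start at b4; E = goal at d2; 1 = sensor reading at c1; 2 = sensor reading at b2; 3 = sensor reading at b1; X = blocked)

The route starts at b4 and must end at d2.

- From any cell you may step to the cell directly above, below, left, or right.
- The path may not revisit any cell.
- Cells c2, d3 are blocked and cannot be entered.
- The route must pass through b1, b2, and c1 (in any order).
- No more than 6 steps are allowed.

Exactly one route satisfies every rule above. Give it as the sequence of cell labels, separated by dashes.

Any route must reach b1, b2, and c1 and still end at d2 within 6 moves, so the order of the required stops is forced.
Route from b4: 3× up (reaching b1), 2× right (reaching d1), down to d2 — 6 moves in all.
Check: all required cells visited; 6 ≤ 6 moves.

b4 - b3 - b2 - b1 - c1 - d1 - d2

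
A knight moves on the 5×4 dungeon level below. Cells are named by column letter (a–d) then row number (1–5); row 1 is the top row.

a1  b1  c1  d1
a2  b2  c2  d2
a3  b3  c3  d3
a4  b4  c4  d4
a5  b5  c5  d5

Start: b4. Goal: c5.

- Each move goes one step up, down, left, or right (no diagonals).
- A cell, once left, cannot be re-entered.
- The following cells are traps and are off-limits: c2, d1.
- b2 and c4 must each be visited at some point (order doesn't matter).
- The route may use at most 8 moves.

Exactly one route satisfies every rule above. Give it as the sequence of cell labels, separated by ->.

The budget equals the shortest possible length, so every move has to be on a shortest route through the required cells.
Route from b4: left 1 to a4, up 2 to a2, right 1 to b2, down 1 to b3, right 1 to c3, down 2 to c5 — 8 moves in all.
Check: all required cells visited; 8 ≤ 8 moves.

b4 -> a4 -> a3 -> a2 -> b2 -> b3 -> c3 -> c4 -> c5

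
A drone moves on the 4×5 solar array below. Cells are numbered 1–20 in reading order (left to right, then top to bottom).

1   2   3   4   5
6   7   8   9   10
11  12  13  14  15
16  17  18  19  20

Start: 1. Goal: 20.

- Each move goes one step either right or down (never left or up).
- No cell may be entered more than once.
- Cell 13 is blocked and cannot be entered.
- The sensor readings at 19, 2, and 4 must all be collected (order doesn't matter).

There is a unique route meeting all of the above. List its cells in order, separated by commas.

1, 2, 3, 4, 9, 14, 19, 20

Moves only go right or down, so the column and row indices never decrease.
Route from 1: right 3 to 4, down 3 to 19, right 1 to 20 — 7 moves in all.
Check: all required cells visited.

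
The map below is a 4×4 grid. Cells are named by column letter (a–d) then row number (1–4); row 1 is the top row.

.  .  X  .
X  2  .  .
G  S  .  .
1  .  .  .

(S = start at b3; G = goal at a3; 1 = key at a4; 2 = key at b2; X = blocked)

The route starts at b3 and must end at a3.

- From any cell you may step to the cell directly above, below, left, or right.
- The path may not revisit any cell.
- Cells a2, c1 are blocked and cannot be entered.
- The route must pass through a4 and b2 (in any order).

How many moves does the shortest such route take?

7

Any route passes through a4 and b2 in some order between b3 and a3. Summing Manhattan distances along each leg and taking the cheapest ordering (b3 → b2 → a4 → a3) gives a lower bound of 1 + 3 + 1 = 5 moves.
The shortest route satisfying every rule uses 7 moves: b3 → b2 → c2 → c3 → c4 → b4 → a4 → a3.
The no-revisit rule (legs can't share cells) pushes the minimum above the 5-move bound; an exhaustive check rules out every length from 5 to 6, leaving 7 as the minimum.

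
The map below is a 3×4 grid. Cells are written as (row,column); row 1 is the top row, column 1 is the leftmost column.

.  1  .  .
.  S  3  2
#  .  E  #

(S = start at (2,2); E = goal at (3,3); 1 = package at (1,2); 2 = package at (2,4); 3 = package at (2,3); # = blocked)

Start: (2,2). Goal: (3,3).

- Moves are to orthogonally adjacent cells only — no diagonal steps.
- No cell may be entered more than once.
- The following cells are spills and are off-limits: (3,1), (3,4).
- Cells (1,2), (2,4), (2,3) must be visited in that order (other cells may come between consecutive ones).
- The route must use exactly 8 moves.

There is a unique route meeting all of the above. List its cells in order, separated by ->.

(2,2) -> (2,1) -> (1,1) -> (1,2) -> (1,3) -> (1,4) -> (2,4) -> (2,3) -> (3,3)

The waypoints must appear in the order (1,2), (2,4), (2,3), with no cell reused.
Route from (2,2): left to (2,1), up to (1,1), 3× right (reaching (1,4)), down to (2,4), left to (2,3), down to (3,3) — 8 moves in all.
Check: order respected (1 at step 3, 2 at step 6, 3 at step 7); 8 moves as required.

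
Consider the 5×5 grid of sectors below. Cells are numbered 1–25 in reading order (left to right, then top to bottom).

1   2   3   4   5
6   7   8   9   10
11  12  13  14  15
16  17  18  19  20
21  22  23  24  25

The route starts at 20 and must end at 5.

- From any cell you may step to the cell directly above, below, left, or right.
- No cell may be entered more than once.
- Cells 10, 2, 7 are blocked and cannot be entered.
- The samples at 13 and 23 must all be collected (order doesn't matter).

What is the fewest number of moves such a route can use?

Any route passes through 13 and 23 in some order between 20 and 5. Summing Manhattan distances along each leg and taking the cheapest ordering (20 → 23 → 13 → 5) gives a lower bound of 3 + 2 + 4 = 9 moves.
A route of 9 moves achieves this: 20 → 25 → 24 → 23 → 18 → 13 → 8 → 3 → 4 → 5.
Since 9 matches the lower bound, it is optimal.

9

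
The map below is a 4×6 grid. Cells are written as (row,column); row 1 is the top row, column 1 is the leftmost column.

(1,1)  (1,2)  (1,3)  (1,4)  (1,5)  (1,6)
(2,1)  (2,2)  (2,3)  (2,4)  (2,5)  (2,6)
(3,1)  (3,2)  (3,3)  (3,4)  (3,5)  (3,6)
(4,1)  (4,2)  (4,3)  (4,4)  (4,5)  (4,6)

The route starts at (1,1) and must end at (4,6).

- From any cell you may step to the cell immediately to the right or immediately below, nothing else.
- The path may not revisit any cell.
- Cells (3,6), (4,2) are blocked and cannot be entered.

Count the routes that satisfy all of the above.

A right/down-only route from (1,1) to (4,6) makes exactly 3 down-moves and 5 right-moves in some order.
With no other constraints that would be C(8,3) = 56 routes.
Subtract routes through each blocked cell (inclusion–exclusion for overlaps): − through (3,6): 21 − through (4,2): 4 → 31.
That gives 31 routes.

31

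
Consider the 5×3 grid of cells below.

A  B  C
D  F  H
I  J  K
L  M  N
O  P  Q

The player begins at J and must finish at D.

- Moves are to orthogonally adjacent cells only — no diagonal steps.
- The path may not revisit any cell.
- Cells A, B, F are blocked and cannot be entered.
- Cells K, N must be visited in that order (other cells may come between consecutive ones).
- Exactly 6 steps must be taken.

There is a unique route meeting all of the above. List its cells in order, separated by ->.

J -> K -> N -> M -> L -> I -> D

The waypoints must appear in the order K, N, with no cell reused.
Route from J: right 1 to K, down 1 to N, left 2 to L, up 2 to D — 6 moves in all.
Check: order respected (K at step 1, N at step 2); 6 moves as required.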